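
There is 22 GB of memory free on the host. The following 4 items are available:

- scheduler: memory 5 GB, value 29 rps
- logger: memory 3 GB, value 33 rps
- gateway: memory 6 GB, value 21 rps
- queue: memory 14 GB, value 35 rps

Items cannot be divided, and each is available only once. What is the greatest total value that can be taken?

97 rps

Check high-value combinations within 22 GB:
- scheduler+logger+queue: memory 5+3+14=22, value 29+33+35=97
- scheduler+logger+gateway: memory 5+3+6=14, value 29+33+21=83
- logger+queue: memory 3+14=17, value 33+35=68
- scheduler+queue: memory 5+14=19, value 29+35=64
- scheduler+logger: memory 5+3=8, value 29+33=62
Best: 97 rps.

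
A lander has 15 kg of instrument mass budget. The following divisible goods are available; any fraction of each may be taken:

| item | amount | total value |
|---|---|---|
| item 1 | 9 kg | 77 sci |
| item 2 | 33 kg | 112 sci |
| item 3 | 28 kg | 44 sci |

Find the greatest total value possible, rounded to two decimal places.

97.36

Take in order of value per unit:
- item 1 (77/9 per unit): all 9 → value 77, running total 77.00
- item 2 (112/33 per unit): 6 of 33 → value 6×112/33 = 20.3636, running total 97.36
Total 97.36.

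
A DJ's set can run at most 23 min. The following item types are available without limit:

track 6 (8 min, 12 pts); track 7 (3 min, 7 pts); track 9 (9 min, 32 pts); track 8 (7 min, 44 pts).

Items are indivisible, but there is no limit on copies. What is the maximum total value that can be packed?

Best value-per-unit is track 8 at 44/7, and filling with it alone uses duration 3×7=21. No mix of the others beats 3×44 = 132.

132 pts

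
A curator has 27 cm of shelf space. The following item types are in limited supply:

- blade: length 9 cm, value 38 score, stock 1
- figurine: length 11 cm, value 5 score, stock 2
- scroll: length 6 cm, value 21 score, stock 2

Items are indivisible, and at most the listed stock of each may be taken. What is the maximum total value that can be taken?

Top feasible selections:
- 1×blade + 2×scroll: length 21, value 80
- 1×blade + 1×figurine + 1×scroll: length 26, value 64
Best: 80 score.

80 score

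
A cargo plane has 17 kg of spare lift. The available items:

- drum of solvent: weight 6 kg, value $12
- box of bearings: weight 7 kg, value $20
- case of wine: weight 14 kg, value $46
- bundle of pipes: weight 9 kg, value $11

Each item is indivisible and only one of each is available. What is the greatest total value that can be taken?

Check high-value combinations within 17 kg:
- case of wine: weight 14, value 46
- drum of solvent+box of bearings: weight 6+7=13, value 12+20=32
- box of bearings+bundle of pipes: weight 7+9=16, value 20+11=31
- drum of solvent+bundle of pipes: weight 6+9=15, value 12+11=23
Best: $46.

$46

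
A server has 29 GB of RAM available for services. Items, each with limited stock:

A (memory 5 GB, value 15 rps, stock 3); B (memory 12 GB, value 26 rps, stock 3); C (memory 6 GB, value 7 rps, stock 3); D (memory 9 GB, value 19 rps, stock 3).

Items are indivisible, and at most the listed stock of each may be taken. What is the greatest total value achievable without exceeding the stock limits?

71 rps

Best selections within memory 29 and stock limits:
- 3×A + 1×B: memory 27, value 71
- 2×A + 2×D: memory 28, value 68
- 1×A + 2×B: memory 29, value 67
- 3×A + 1×D: memory 24, value 64
Best: 71 rps.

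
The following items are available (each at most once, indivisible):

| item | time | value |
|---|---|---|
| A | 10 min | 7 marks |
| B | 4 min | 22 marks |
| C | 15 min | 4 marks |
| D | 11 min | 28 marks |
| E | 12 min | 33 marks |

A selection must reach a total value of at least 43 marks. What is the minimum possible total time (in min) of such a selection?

Subsets with value ≥ 43, sorted by total time:
- B+D: time 15, value 50
- B+E: time 16, value 55
- D+E: time 23, value 61
- A+B+D: time 25, value 57
Minimum time: 15 min.

15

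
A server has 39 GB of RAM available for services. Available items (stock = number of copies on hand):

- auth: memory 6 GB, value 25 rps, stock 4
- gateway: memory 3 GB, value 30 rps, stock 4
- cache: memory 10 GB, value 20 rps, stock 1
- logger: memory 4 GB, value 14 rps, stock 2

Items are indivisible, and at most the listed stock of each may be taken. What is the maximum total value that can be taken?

Best selections within memory 39 and stock limits:
- 3×auth + 4×gateway + 2×logger: memory 38, value 223
- 4×auth + 4×gateway: memory 36, value 220
Best: 223 rps.

223 rps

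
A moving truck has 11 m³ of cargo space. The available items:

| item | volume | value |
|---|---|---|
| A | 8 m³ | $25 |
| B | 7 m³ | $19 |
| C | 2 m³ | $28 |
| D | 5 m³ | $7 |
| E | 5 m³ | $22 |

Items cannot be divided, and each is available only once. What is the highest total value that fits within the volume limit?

$53

Check high-value combinations within 11 m³:
- A+C: volume 8+2=10, value 25+28=53
- C+E: volume 2+5=7, value 28+22=50
- B+C: volume 7+2=9, value 19+28=47
- C+D: volume 2+5=7, value 28+7=35
Best: $53.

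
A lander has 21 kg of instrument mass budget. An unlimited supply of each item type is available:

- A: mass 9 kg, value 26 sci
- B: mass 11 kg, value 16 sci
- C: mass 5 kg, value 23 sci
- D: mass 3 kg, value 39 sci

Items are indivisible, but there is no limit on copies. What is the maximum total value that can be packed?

Best value-per-unit is D at 39/3, and filling with it alone uses mass 7×3=21. No mix of the others beats 7×39 = 273.

273 sci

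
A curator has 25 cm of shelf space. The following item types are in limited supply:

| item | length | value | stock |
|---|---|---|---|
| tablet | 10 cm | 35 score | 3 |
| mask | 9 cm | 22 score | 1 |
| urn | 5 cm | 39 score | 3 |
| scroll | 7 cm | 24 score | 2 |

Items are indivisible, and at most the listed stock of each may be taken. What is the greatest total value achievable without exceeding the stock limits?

152 score

Best selections within length 25 and stock limits:
- 1×tablet + 3×urn: length 25, value 152
- 3×urn + 1×scroll: length 22, value 141
- 1×mask + 3×urn: length 24, value 139
Best: 152 score.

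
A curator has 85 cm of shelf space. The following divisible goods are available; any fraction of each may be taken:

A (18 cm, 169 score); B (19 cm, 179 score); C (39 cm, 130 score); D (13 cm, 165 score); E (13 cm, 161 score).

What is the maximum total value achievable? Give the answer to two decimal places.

Take in order of value per unit:
- D (165/13 per unit): all 13 → value 165, running total 165.00
- E (161/13 per unit): all 13 → value 161, running total 326.00
- B (179/19 per unit): all 19 → value 179, running total 505.00
- A (169/18 per unit): all 18 → value 169, running total 674.00
- C (130/39 per unit): 22 of 39 → value 22×130/39 = 73.3333, running total 747.33
Total 747.33.

747.33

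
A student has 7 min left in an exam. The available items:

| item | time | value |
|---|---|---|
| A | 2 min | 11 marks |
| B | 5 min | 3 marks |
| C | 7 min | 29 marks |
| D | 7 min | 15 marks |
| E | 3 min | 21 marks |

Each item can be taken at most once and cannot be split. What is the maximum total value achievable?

32 marks

Check high-value combinations within 7 min:
- A+E: time 2+3=5, value 11+21=32
- C: time 7, value 29
- E: time 3, value 21
Best: 32 marks.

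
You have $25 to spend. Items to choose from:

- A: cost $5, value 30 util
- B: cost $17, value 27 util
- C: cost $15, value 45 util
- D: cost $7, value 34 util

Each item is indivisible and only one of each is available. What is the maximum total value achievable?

Check high-value combinations within $25:
- C+D: cost 15+7=22, value 45+34=79
- A+C: cost 5+15=20, value 30+45=75
- A+D: cost 5+7=12, value 30+34=64
- B+D: cost 17+7=24, value 27+34=61
- A+B: cost 5+17=22, value 30+27=57
Best: 79 util.

79 util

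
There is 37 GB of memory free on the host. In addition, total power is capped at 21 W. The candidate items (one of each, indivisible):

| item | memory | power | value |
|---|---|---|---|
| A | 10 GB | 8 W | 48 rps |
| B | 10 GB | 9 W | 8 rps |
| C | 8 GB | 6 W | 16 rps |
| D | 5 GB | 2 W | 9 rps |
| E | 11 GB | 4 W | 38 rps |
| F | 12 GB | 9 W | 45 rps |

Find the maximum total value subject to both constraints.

Feasible sets respecting both limits:
- A+E+F: memory 33, power 21, value 131
- A+C+D+E: memory 34, power 20, value 111
- C+D+E+F: memory 36, power 21, value 108
Best: 131 rps.

131 rps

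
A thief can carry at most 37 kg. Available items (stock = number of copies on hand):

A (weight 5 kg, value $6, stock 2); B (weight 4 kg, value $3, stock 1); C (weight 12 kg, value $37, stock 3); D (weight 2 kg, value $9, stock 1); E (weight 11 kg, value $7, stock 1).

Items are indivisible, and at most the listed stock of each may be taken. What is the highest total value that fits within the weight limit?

$111

Top feasible selections:
- 3×C: weight 36, value 111
- 2×A + 2×C + 1×D: weight 36, value 95
- 1×A + 1×B + 2×C + 1×D: weight 35, value 92
- 2×C + 1×D + 1×E: weight 37, value 90
Best: $111.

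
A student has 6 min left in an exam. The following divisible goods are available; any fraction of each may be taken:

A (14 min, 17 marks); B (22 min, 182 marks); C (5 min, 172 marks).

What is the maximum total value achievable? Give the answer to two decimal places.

Take in order of value per unit:
- C (172/5 per unit): all 5 → value 172, running total 172.00
- B (182/22 per unit): 1 of 22 → value 1×182/22 = 8.2727, running total 180.27
Total 180.27.

180.27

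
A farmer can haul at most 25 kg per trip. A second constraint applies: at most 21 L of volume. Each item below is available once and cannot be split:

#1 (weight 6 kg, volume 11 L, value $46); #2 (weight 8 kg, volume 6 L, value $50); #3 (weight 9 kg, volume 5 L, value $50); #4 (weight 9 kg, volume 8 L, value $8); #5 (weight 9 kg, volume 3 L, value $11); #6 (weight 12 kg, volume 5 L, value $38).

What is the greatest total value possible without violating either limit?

$107

Feasible sets respecting both limits:
- #1+#2+#5: weight 23, volume 20, value 107
- #1+#3+#5: weight 24, volume 19, value 107
- #2+#3: weight 17, volume 11, value 100
- #1+#2: weight 14, volume 17, value 96
Best: $107.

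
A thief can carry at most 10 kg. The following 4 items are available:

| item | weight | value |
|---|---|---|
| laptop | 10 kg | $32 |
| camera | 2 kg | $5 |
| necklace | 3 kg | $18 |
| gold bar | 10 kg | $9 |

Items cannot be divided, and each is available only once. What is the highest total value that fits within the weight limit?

Check high-value combinations within 10 kg:
- laptop: weight 10, value 32
- camera+necklace: weight 2+3=5, value 5+18=23
- necklace: weight 3, value 18
- gold bar: weight 10, value 9
- camera: weight 2, value 5
Best: $32.

$32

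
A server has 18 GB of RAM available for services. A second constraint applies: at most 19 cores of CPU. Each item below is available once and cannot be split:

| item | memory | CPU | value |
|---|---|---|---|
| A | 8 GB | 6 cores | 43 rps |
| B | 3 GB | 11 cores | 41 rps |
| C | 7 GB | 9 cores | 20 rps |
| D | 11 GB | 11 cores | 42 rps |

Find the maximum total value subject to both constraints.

Feasible sets respecting both limits:
- A+B: memory 11, CPU 17, value 84
- A+C: memory 15, CPU 15, value 63
- A: memory 8, CPU 6, value 43
Best: 84 rps.

84 rps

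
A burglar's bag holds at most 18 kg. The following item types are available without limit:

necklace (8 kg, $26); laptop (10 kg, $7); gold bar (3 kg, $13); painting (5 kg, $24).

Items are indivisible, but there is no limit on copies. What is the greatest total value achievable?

Best value-per-unit is painting at 24/5; filling with it alone gives 3×24 = 72.
Optimal mix: 1×gold bar + 3×painting → weight 18, value 85.

$85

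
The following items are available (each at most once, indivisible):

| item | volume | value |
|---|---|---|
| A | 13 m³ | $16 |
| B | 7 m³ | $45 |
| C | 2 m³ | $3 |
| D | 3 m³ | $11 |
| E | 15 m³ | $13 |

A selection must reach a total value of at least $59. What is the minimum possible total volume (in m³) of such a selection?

12

Subsets with value ≥ 59, sorted by total volume:
- B+C+D: volume 12, value 59
- A+B: volume 20, value 61
Minimum volume: 12 m³.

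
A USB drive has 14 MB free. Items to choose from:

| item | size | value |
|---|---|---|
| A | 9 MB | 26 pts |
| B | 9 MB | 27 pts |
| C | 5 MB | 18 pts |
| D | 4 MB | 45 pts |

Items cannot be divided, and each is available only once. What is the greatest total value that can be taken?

Check high-value combinations within 14 MB:
- B+D: size 9+4=13, value 27+45=72
- A+D: size 9+4=13, value 26+45=71
- C+D: size 5+4=9, value 18+45=63
Best: 72 pts.

72 pts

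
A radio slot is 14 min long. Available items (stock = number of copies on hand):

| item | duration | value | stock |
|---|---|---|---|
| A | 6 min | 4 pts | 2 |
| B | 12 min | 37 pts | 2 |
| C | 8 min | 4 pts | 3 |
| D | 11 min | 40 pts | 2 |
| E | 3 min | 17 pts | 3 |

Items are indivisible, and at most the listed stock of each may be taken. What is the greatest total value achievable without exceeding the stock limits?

57 pts

Top feasible selections:
- 1×D + 1×E: duration 14, value 57
- 3×E: duration 9, value 51
- 1×D: duration 11, value 40
- 1×A + 2×E: duration 12, value 38
Best: 57 pts.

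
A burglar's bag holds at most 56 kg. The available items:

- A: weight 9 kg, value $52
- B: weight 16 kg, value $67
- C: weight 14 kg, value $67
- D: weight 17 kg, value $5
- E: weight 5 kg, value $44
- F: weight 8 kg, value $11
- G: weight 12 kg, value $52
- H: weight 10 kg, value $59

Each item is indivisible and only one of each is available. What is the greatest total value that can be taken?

Check high-value combinations within 56 kg:
- A+B+C+E+H: weight 9+16+14+5+10=54, value 52+67+67+44+59=289
- A+B+C+E+G: weight 9+16+14+5+12=56, value 52+67+67+44+52=282
- A+C+E+G+H: weight 9+14+5+12+10=50, value 52+67+44+52+59=274
- A+B+E+G+H: weight 9+16+5+12+10=52, value 52+67+44+52+59=274
- B+C+E+F+H: weight 16+14+5+8+10=53, value 67+67+44+11+59=248
Best: $289.

$289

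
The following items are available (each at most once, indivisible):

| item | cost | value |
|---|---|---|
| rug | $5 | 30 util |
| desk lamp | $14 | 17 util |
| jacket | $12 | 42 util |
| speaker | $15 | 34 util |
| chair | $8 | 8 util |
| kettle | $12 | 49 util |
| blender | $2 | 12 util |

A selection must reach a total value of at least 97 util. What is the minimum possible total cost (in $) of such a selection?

26

Subsets with value ≥ 97, sorted by total cost:
- jacket+kettle+blender: cost 26, value 103
- rug+chair+kettle+blender: cost 27, value 99
Minimum cost: 26 $.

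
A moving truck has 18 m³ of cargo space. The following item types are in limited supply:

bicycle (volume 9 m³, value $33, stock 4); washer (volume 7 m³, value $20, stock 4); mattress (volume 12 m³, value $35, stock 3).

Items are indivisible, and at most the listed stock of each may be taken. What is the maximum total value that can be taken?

Top feasible selections:
- 2×bicycle: volume 18, value 66
- 1×bicycle + 1×washer: volume 16, value 53
- 2×washer: volume 14, value 40
Best: $66.

$66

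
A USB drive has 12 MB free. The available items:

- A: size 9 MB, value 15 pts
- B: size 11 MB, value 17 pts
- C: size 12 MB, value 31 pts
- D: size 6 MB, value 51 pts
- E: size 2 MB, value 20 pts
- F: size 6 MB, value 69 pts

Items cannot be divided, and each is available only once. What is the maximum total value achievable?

Check high-value combinations within 12 MB:
- D+F: size 6+6=12, value 51+69=120
- E+F: size 2+6=8, value 20+69=89
- D+E: size 6+2=8, value 51+20=71
- F: size 6, value 69
Best: 120 pts.

120 pts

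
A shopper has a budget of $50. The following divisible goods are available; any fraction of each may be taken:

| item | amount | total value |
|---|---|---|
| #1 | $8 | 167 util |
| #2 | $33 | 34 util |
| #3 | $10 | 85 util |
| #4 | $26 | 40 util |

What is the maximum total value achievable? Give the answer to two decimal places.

298.18

Take in order of value per unit:
- #1 (167/8 per unit): all 8 → value 167, running total 167.00
- #3 (85/10 per unit): all 10 → value 85, running total 252.00
- #4 (40/26 per unit): all 26 → value 40, running total 292.00
- #2 (34/33 per unit): 6 of 33 → value 6×34/33 = 6.1818, running total 298.18
Total 298.18.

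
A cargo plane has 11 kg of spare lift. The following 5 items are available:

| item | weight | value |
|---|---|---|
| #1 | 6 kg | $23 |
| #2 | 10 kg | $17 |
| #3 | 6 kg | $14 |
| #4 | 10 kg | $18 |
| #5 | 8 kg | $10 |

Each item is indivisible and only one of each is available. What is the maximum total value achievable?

This is a 0/1 knapsack; check combinations near the capacity.
- #1: weight 6, value 23
- #4: weight 10, value 18
- #2: weight 10, value 17
- #3: weight 6, value 14
- #5: weight 8, value 10
Best: $23.

$23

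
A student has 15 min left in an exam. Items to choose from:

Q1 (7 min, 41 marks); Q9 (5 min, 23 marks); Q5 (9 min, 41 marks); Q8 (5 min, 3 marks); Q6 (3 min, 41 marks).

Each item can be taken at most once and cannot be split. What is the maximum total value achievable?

105 marks

Check high-value combinations within 15 min:
- Q1+Q9+Q6: time 7+5+3=15, value 41+23+41=105
- Q1+Q8+Q6: time 7+5+3=15, value 41+3+41=85
- Q1+Q6: time 7+3=10, value 41+41=82
Best: 105 marks.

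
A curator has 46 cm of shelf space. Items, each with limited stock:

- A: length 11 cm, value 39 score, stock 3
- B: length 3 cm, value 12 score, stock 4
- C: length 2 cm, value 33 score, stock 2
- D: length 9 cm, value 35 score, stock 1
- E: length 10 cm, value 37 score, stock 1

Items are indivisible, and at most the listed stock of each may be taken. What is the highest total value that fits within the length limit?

Top feasible selections:
- 1×A + 4×B + 2×C + 1×D + 1×E: length 46, value 225
- 3×A + 3×B + 2×C: length 46, value 219
- 3×A + 2×C + 1×D: length 46, value 218
Best: 225 score.

225 score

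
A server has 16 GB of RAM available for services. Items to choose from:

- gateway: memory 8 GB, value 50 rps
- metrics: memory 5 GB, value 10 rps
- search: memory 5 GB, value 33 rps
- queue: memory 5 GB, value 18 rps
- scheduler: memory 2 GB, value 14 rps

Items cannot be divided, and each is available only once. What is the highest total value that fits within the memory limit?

Check high-value combinations within 16 GB:
- gateway+search+scheduler: memory 8+5+2=15, value 50+33+14=97
- gateway+search: memory 8+5=13, value 50+33=83
- gateway+queue+scheduler: memory 8+5+2=15, value 50+18+14=82
- gateway+metrics+scheduler: memory 8+5+2=15, value 50+10+14=74
- gateway+queue: memory 8+5=13, value 50+18=68
Best: 97 rps.

97 rps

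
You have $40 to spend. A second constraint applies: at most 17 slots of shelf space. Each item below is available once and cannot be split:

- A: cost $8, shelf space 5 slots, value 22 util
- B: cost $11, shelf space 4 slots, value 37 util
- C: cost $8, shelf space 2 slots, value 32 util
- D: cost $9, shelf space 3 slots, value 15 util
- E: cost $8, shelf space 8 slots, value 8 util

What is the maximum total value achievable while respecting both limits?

Feasible sets respecting both limits:
- A+B+C+D: cost 36, shelf space 14, value 106
- B+C+D+E: cost 36, shelf space 17, value 92
- A+B+C: cost 27, shelf space 11, value 91
Best: 106 util.

106 util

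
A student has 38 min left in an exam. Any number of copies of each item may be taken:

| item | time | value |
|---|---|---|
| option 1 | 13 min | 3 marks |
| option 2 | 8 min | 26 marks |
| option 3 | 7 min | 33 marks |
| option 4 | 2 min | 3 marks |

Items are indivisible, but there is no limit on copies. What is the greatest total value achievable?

Best value-per-unit is option 3 at 33/7; filling with it alone gives 5×33 = 165.
Optimal mix: 5×option 3 + 1×option 4 → time 37, value 168.

168 marks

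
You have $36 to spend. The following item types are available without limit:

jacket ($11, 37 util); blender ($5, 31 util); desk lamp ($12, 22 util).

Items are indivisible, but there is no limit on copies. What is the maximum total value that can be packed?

217 util

Best value-per-unit is blender at 31/5, and filling with it alone uses cost 7×5=35. No mix of the others beats 7×31 = 217.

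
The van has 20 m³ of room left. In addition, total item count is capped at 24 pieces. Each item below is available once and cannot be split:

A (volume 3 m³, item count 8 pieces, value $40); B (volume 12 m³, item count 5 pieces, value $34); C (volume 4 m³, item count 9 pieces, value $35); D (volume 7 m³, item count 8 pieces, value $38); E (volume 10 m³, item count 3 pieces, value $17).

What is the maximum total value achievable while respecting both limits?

$109

Feasible sets respecting both limits:
- A+B+C: volume 19, item count 22, value 109
- A+D+E: volume 20, item count 19, value 95
- A+C+E: volume 17, item count 20, value 92
Best: $109.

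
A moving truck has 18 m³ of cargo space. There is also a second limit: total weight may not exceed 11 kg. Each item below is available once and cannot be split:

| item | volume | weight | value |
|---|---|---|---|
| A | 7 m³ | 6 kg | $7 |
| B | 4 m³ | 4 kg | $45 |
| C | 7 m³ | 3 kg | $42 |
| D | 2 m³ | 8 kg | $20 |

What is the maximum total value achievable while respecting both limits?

$87

Feasible sets respecting both limits:
- B+C: volume 11, weight 7, value 87
- C+D: volume 9, weight 11, value 62
- A+B: volume 11, weight 10, value 52
Best: $87.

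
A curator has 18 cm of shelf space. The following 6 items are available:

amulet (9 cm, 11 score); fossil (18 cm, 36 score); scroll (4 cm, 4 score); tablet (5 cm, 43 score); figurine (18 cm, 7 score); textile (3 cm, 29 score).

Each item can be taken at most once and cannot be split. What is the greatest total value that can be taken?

83 score

This is a 0/1 knapsack; check combinations near the capacity.
- amulet+tablet+textile: length 9+5+3=17, value 11+43+29=83
- scroll+tablet+textile: length 4+5+3=12, value 4+43+29=76
- tablet+textile: length 5+3=8, value 43+29=72
Best: 83 score.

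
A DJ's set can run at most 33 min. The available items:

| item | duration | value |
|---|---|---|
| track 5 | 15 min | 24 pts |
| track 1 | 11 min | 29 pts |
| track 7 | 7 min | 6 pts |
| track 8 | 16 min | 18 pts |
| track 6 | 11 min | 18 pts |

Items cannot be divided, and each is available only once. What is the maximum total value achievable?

59 pts

Check high-value combinations within 33 min:
- track 5+track 1+track 7: duration 15+11+7=33, value 24+29+6=59
- track 5+track 1: duration 15+11=26, value 24+29=53
- track 1+track 7+track 6: duration 11+7+11=29, value 29+6+18=53
- track 5+track 7+track 6: duration 15+7+11=33, value 24+6+18=48
- track 1+track 6: duration 11+11=22, value 29+18=47
Best: 59 pts.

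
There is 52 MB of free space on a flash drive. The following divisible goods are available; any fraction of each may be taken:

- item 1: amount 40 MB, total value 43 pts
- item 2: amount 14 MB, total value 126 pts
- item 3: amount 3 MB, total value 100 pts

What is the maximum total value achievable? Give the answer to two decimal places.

263.63

Take in order of value per unit:
- item 3 (100/3 per unit): all 3 → value 100, running total 100.00
- item 2 (126/14 per unit): all 14 → value 126, running total 226.00
- item 1 (43/40 per unit): 35 of 40 → value 35×43/40 = 37.6250, running total 263.63
Total 263.63.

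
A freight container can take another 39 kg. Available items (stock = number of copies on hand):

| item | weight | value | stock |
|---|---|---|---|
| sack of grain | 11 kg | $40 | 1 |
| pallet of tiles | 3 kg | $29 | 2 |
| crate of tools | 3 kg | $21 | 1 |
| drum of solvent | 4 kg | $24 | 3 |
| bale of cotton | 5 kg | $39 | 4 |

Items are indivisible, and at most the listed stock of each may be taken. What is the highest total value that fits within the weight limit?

Best selections within weight 39 and stock limits:
- 2×pallet of tiles + 3×drum of solvent + 4×bale of cotton: weight 38, value 286
- 2×pallet of tiles + 1×crate of tools + 2×drum of solvent + 4×bale of cotton: weight 37, value 283
- 1×pallet of tiles + 1×crate of tools + 3×drum of solvent + 4×bale of cotton: weight 38, value 278
- 2×pallet of tiles + 1×crate of tools + 3×drum of solvent + 3×bale of cotton: weight 36, value 268
Best: $286.

$286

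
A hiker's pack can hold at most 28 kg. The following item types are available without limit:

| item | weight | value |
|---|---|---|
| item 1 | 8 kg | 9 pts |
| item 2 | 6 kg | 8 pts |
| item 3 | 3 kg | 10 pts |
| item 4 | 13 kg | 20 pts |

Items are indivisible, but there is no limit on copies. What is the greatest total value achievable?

90 pts

Best value-per-unit is item 3 at 10/3, and filling with it alone uses weight 9×3=27. No mix of the others beats 9×10 = 90.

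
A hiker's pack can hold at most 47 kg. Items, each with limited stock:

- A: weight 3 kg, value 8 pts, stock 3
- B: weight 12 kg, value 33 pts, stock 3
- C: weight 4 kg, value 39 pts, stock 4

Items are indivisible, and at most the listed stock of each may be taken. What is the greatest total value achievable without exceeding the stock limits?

Best selections within weight 47 and stock limits:
- 2×A + 2×B + 4×C: weight 46, value 238
- 1×A + 2×B + 4×C: weight 43, value 230
- 2×B + 4×C: weight 40, value 222
Best: 238 pts.

238 pts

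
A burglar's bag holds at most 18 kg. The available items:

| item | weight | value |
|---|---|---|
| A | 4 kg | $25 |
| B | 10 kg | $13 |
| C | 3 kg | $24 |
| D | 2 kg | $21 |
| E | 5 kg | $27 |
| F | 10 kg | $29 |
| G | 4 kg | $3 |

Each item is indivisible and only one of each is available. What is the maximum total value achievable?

$100

This is a 0/1 knapsack; check combinations near the capacity.
- A+C+D+E+G: weight 4+3+2+5+4=18, value 25+24+21+27+3=100
- A+C+D+E: weight 4+3+2+5=14, value 25+24+21+27=97
- C+E+F: weight 3+5+10=18, value 24+27+29=80
- A+C+E+G: weight 4+3+5+4=16, value 25+24+27+3=79
Best: $100.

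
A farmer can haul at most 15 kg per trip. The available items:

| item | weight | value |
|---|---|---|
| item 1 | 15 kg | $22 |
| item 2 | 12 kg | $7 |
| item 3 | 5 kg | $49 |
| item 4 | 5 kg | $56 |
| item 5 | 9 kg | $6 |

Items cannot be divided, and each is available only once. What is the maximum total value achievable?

Check high-value combinations within 15 kg:
- item 3+item 4: weight 5+5=10, value 49+56=105
- item 4+item 5: weight 5+9=14, value 56+6=62
- item 4: weight 5, value 56
Best: $105.

$105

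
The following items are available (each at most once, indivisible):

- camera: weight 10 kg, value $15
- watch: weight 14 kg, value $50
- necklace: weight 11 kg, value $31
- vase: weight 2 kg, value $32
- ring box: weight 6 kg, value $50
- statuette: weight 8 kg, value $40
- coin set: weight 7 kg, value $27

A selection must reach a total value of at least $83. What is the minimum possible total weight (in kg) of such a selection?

Subsets with value ≥ 83, sorted by total weight:
- ring box+statuette: weight 14, value 90
- vase+ring box+coin set: weight 15, value 109
- vase+ring box+statuette: weight 16, value 122
Minimum weight: 14 kg.

14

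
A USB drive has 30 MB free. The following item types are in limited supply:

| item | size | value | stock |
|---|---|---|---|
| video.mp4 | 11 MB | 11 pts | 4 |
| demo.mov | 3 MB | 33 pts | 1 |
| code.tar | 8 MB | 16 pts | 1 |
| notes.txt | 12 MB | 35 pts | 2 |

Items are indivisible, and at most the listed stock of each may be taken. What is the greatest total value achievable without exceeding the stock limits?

Top feasible selections:
- 1×demo.mov + 2×notes.txt: size 27, value 103
- 1×demo.mov + 1×code.tar + 1×notes.txt: size 23, value 84
- 1×video.mp4 + 1×demo.mov + 1×notes.txt: size 26, value 79
Best: 103 pts.

103 pts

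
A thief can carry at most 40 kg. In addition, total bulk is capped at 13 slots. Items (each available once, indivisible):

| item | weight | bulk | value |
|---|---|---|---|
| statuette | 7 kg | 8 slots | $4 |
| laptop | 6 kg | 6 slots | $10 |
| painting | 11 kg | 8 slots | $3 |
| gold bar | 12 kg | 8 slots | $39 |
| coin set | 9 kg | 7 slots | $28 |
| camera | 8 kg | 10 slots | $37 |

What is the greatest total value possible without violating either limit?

Feasible sets respecting both limits:
- gold bar: weight 12, bulk 8, value 39
- laptop+coin set: weight 15, bulk 13, value 38
- camera: weight 8, bulk 10, value 37
Best: $39.

$39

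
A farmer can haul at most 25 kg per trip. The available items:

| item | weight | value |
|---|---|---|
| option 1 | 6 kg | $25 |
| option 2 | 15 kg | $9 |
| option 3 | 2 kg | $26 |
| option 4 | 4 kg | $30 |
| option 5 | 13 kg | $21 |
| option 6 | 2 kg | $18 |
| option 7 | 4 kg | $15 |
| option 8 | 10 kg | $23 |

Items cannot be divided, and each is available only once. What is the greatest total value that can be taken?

Check high-value combinations within 25 kg:
- option 1+option 3+option 4+option 6+option 8: weight 6+2+4+2+10=24, value 25+26+30+18+23=122
- option 1+option 3+option 4+option 6+option 7: weight 6+2+4+2+4=18, value 25+26+30+18+15=114
- option 3+option 4+option 6+option 7+option 8: weight 2+4+2+4+10=22, value 26+30+18+15+23=112
- option 3+option 4+option 5+option 6+option 7: weight 2+4+13+2+4=25, value 26+30+21+18+15=110
- option 1+option 3+option 6+option 7+option 8: weight 6+2+2+4+10=24, value 25+26+18+15+23=107
Best: $122.

$122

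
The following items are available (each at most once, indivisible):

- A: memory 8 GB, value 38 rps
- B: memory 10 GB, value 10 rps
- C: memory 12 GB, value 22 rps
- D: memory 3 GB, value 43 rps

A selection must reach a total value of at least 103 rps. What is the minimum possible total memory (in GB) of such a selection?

23

Subsets with value ≥ 103, sorted by total memory:
- A+C+D: memory 23, value 103
- A+B+C+D: memory 33, value 113
Minimum memory: 23 GB.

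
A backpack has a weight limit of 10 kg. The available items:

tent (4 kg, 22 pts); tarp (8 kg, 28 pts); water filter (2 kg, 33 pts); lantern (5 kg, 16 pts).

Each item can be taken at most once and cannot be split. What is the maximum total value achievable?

Check high-value combinations within 10 kg:
- tarp+water filter: weight 8+2=10, value 28+33=61
- tent+water filter: weight 4+2=6, value 22+33=55
- water filter+lantern: weight 2+5=7, value 33+16=49
- tent+lantern: weight 4+5=9, value 22+16=38
Best: 61 pts.

61 pts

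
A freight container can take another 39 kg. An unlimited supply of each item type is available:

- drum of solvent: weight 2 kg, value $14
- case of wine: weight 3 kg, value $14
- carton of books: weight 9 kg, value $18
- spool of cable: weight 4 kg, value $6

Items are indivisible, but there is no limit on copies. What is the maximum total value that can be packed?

Best value-per-unit is drum of solvent at 14/2, and filling with it alone uses weight 19×2=38. No mix of the others beats 19×14 = 266.

$266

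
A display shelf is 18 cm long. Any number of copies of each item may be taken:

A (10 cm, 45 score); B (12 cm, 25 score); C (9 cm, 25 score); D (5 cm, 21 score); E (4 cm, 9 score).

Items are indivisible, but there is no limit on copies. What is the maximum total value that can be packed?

Best value-per-unit is A at 45/10; filling with it alone gives 1×45 = 45.
Optimal mix: 1×A + 1×D → length 15, value 66.

66 score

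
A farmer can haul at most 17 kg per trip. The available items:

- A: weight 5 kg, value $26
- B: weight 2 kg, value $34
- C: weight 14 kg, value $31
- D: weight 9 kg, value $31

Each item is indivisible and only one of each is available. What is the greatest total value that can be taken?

$91

Check high-value combinations within 17 kg:
- A+B+D: weight 5+2+9=16, value 26+34+31=91
- B+D: weight 2+9=11, value 34+31=65
- B+C: weight 2+14=16, value 34+31=65
- A+B: weight 5+2=7, value 26+34=60
- A+D: weight 5+9=14, value 26+31=57
Best: $91.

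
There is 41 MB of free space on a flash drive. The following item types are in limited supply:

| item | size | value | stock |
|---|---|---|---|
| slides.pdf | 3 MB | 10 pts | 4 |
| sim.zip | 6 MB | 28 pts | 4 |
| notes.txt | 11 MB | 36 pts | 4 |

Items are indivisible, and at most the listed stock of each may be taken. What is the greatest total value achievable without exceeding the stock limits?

168 pts

Best selections within size 41 and stock limits:
- 2×slides.pdf + 4×sim.zip + 1×notes.txt: size 41, value 168
- 4×slides.pdf + 3×sim.zip + 1×notes.txt: size 41, value 160
- 1×slides.pdf + 4×sim.zip + 1×notes.txt: size 38, value 158
- 3×sim.zip + 2×notes.txt: size 40, value 156
Best: 168 pts.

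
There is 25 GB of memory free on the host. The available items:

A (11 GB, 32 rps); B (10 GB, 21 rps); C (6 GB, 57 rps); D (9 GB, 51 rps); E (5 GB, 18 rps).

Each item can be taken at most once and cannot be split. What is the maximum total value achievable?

Check high-value combinations within 25 GB:
- B+C+D: memory 10+6+9=25, value 21+57+51=129
- C+D+E: memory 6+9+5=20, value 57+51+18=126
- C+D: memory 6+9=15, value 57+51=108
- A+C+E: memory 11+6+5=22, value 32+57+18=107
Best: 129 rps.

129 rps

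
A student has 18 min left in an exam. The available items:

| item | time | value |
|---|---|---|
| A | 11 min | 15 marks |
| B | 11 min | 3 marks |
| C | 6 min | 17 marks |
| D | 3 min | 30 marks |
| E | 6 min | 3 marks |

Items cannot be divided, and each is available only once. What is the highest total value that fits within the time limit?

This is a 0/1 knapsack; check combinations near the capacity.
- C+D+E: time 6+3+6=15, value 17+30+3=50
- C+D: time 6+3=9, value 17+30=47
- A+D: time 11+3=14, value 15+30=45
Best: 50 marks.

50 marks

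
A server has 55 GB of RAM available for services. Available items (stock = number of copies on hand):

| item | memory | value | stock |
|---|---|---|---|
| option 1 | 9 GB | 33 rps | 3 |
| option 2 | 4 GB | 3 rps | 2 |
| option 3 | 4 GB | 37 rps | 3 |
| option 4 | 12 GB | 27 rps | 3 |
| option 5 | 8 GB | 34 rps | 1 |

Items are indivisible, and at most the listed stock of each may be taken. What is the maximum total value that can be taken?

250 rps

Best selections within memory 55 and stock limits:
- 3×option 1 + 2×option 2 + 3×option 3 + 1×option 5: memory 55, value 250
- 3×option 1 + 1×option 2 + 3×option 3 + 1×option 5: memory 51, value 247
Best: 250 rps.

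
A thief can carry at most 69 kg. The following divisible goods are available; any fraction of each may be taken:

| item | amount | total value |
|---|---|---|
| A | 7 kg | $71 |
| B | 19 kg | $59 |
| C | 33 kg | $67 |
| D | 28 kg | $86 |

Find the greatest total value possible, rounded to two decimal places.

Take in order of value per unit:
- A (71/7 per unit): all 7 → value 71, running total 71.00
- B (59/19 per unit): all 19 → value 59, running total 130.00
- D (86/28 per unit): all 28 → value 86, running total 216.00
- C (67/33 per unit): 15 of 33 → value 15×67/33 = 30.4545, running total 246.45
Total 246.45.

246.45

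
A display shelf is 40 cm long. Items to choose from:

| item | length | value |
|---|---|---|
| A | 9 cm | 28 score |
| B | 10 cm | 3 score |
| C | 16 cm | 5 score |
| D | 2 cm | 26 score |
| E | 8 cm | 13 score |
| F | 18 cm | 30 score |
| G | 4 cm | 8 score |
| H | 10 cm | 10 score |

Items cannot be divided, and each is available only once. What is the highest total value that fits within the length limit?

Check high-value combinations within 40 cm:
- A+D+E+F: length 9+2+8+18=37, value 28+26+13+30=97
- A+D+F+H: length 9+2+18+10=39, value 28+26+30+10=94
- A+D+F+G: length 9+2+18+4=33, value 28+26+30+8=92
- A+B+D+F: length 9+10+2+18=39, value 28+3+26+30=87
- A+D+E+G+H: length 9+2+8+4+10=33, value 28+26+13+8+10=85
Best: 97 score.

97 score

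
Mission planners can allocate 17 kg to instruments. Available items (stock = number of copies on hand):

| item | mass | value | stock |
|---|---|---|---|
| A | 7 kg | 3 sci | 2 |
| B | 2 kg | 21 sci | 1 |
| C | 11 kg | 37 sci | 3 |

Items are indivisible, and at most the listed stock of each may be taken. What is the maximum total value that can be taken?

Best selections within mass 17 and stock limits:
- 1×B + 1×C: mass 13, value 58
- 1×C: mass 11, value 37
- 2×A + 1×B: mass 16, value 27
- 1×A + 1×B: mass 9, value 24
Best: 58 sci.

58 sci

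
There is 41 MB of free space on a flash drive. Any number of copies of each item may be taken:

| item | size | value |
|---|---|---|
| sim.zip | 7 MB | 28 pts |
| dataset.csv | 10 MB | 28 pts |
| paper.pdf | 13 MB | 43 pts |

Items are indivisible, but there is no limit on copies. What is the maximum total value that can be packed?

155 pts

Best value-per-unit is sim.zip at 28/7; filling with it alone gives 5×28 = 140.
Optimal mix: 4×sim.zip + 1×paper.pdf → size 41, value 155.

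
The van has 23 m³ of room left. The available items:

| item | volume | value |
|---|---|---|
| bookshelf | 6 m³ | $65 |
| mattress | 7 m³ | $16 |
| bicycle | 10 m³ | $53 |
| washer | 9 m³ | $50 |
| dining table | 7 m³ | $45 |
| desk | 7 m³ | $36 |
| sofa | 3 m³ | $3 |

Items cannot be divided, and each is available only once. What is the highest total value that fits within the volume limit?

$163

Check high-value combinations within 23 m³:
- bookshelf+bicycle+dining table: volume 6+10+7=23, value 65+53+45=163
- bookshelf+washer+dining table: volume 6+9+7=22, value 65+50+45=160
- bookshelf+bicycle+desk: volume 6+10+7=23, value 65+53+36=154
- bookshelf+washer+desk: volume 6+9+7=22, value 65+50+36=151
- bookshelf+dining table+desk+sofa: volume 6+7+7+3=23, value 65+45+36+3=149
Best: $163.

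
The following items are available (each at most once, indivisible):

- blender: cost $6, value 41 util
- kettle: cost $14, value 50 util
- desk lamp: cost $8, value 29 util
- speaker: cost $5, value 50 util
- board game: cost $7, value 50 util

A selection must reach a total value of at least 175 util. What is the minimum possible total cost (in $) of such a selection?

Subsets with value ≥ 175, sorted by total cost:
- blender+kettle+speaker+board game: cost 32, value 191
- kettle+desk lamp+speaker+board game: cost 34, value 179
- blender+kettle+desk lamp+speaker+board game: cost 40, value 220
Minimum cost: 32 $.

32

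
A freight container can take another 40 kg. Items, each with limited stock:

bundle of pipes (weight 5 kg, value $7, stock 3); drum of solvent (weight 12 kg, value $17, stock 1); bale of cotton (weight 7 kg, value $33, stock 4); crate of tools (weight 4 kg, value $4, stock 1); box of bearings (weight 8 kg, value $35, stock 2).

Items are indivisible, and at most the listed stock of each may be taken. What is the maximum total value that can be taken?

Top feasible selections:
- 4×bale of cotton + 1×crate of tools + 1×box of bearings: weight 40, value 171
- 3×bale of cotton + 2×box of bearings: weight 37, value 169
Best: $171.

$171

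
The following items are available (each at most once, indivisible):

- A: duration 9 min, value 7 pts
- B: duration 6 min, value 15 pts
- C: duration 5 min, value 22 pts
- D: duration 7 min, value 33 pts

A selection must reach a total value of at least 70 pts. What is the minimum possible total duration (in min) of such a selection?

18

Subsets with value ≥ 70, sorted by total duration:
- B+C+D: duration 18, value 70
- A+B+C+D: duration 27, value 77
Minimum duration: 18 min.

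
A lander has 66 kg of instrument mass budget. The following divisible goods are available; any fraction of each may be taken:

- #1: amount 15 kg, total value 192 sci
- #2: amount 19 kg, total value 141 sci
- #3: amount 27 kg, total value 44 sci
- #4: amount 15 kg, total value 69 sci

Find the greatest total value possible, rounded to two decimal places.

Take in order of value per unit:
- #1 (192/15 per unit): all 15 → value 192, running total 192.00
- #2 (141/19 per unit): all 19 → value 141, running total 333.00
- #4 (69/15 per unit): all 15 → value 69, running total 402.00
- #3 (44/27 per unit): 17 of 27 → value 17×44/27 = 27.7037, running total 429.70
Total 429.70.

429.70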